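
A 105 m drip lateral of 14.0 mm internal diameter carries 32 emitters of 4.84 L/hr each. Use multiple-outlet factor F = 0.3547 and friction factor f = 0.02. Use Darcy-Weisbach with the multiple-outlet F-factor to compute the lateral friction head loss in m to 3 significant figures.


Approach: apply Darcy-Weisbach with the multiple-outlet F-factor, Q = n*q/(3600*1000) m^3/s; v = Q/A; hf = F*f*(L/D)*(v^2/(2g)).
Q = 32*4.84/(3600*1000) = 4.3022e-05 m^3/s
A = pi*(14.0e-3/2)^2 = 1.5394e-04 m^2, so v = Q/A = 0.27948 m/s
hf = 0.3547*0.02*(105/0.0140)*(0.27948^2/(2*9.81)) = 0.212 m
Therefore the lateral friction head loss = 0.212 m.


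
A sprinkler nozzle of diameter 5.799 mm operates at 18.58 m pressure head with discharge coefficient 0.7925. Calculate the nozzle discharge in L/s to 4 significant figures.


Approach: apply the orifice equation, Q = Cd*A*sqrt(2*g*h), A = pi*(d/2)^2.
A = pi*(5.799e-3/2)^2 = 2.64117e-05 m^2
Q = 0.7925 * 2.64117e-05 * sqrt(2*9.81*18.58) * 1000 = 0.3996 L/s
Therefore the nozzle discharge = 0.3996 L/s.


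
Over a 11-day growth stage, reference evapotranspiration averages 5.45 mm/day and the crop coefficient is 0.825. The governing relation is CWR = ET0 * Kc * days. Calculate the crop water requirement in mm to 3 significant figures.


CWR = 5.45 * 0.825 * 11 = 49.5 mm
Therefore the crop water requirement = 49.5 mm.


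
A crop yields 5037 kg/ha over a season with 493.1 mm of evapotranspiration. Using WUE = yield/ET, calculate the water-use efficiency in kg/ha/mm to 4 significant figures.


WUE = 5037 / 493.1 = 10.21 kg/ha/mm
Therefore the water-use efficiency = 10.21 kg/ha/mm.


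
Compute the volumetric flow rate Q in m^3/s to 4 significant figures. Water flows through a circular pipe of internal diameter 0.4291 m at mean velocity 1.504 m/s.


Approach: apply the continuity equation for pipe flow, Q = A * v with A = pi*(D/2)^2.
A = pi*(0.4291/2)^2 = 0.144613 m^2
Q = 0.144613 * 1.504 = 0.2175 m^3/s
Therefore the volumetric flow rate Q = 0.2175 m^3/s.


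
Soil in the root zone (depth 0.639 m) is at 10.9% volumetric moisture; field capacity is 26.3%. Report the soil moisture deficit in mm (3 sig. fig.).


Approach: apply the soil moisture deficit relation, SMD = (FC - theta)/100 * depth * 1000.
SMD = (26.3 - 10.9)/100 * 0.639 * 1000 = 98.4 mm
Therefore the soil moisture deficit = 98.4 mm.


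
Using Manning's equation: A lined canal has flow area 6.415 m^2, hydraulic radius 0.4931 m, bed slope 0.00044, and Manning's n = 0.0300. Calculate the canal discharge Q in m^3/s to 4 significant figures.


Approach: apply Manning's equation, Q = (1/n)*A*R^(2/3)*S^(1/2).
Q = (1/0.0300) * 6.415 * 0.4931^(2/3) * 0.00044^(1/2) = 2.800 m^3/s
Therefore the canal discharge Q = 2.800 m^3/s.


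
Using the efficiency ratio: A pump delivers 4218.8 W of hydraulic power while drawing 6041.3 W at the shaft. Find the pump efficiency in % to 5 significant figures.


Approach: apply the efficiency ratio, eta = (P_out/P_in)*100.
eta = (4218.8 / 6041.3) * 100 = 69.833 %
Therefore the pump efficiency = 69.833 %.


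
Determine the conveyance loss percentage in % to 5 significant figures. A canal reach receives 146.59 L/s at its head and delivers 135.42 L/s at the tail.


Approach: apply the conveyance loss ratio, loss% = ((Q_head - Q_tail)/Q_head)*100.
loss = ((146.59 - 135.42)/146.59)*100 = 7.6199 %
Therefore the conveyance loss percentage = 7.6199 %.


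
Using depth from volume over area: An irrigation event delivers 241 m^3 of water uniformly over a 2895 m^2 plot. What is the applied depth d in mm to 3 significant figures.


Approach: apply depth from volume over area, d = (V/A)*1000.
d = (241 / 2895) * 1000 = 83.2 mm
Therefore the applied depth d = 83.2 mm.


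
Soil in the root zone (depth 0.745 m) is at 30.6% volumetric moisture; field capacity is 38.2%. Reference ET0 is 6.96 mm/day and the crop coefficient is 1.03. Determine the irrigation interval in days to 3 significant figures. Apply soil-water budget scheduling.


Approach: apply soil-water budget scheduling, SMD = (FC-theta)/100*depth*1000; ETc = ET0*Kc; interval = SMD/ETc.
Step 1 — soil moisture deficit:
  SMD = (38.2 - 30.6)/100 * 0.745 * 1000 = 56.620 mm
Step 2 — daily crop ET (ETc = ET0*Kc):
  ETc = 6.96 * 1.03 = 7.1688 mm/day
Step 3 — irrigation interval (SMD/ETc):
  interval = 56.620 / 7.1688 = 7.90 days
Therefore the irrigation interval = 7.90 days.


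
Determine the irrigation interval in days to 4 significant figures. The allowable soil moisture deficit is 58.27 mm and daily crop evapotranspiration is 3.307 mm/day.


Approach: apply the irrigation interval relation, interval = SMD / ETc.
interval = 58.27 / 3.307 = 17.62 days
Therefore the irrigation interval = 17.62 days.


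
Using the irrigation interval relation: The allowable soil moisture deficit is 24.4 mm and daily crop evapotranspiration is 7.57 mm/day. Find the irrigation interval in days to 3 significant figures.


Approach: apply the irrigation interval relation, interval = SMD / ETc.
interval = 24.4 / 7.57 = 3.22 days
Therefore the irrigation interval = 3.22 days.


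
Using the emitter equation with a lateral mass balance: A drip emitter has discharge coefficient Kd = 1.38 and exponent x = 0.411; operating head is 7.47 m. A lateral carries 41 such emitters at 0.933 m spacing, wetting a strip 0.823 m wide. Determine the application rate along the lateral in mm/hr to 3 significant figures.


Approach: apply the emitter equation with a lateral mass balance, q = Kd*h^x; Q = n*q; rate = Q/(n*spacing*width).
Step 1 — single emitter flow (q = Kd*h^x):
  q = 1.38 * 7.47^0.411 = 3.1537 L/hr
Step 2 — total lateral flow: Q = 41 * 3.1537 = 129.30 L/hr
Step 3 — wetted area: A = 41 * 0.933 * 0.823 = 31.482 m^2
Step 4 — application rate: Q/A = 129.30/31.482 = 4.11 mm/hr
Therefore the application rate along the lateral = 4.11 mm/hr.


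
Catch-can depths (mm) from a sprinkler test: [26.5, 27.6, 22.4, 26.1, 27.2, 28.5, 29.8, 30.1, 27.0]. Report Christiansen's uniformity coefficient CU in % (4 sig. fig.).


Approach: apply Christiansen's uniformity coefficient, CU = (1 - mean_abs_deviation/mean)*100.
mean = 27.2444 mm
mean |d_i - mean| = 1.56049 mm
CU = (1 - 1.56049/27.2444)*100 = 94.27 %
Therefore Christiansen's uniformity coefficient CU = 94.27 %.


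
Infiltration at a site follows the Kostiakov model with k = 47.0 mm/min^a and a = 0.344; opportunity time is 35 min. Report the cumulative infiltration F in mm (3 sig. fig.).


Approach: apply the Kostiakov infiltration equation, F = k*t^a.
F = 47.0 * 35^0.344 = 160 mm
Therefore the cumulative infiltration F = 160 mm.


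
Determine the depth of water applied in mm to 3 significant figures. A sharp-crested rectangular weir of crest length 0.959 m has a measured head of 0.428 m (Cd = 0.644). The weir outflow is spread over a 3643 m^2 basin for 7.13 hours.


Approach: apply the rectangular weir equation with a volume-to-depth conversion, Q = (2/3)*Cd*L*sqrt(2g)*H^1.5; d = Q*t/A * 1000.
Step 1 — weir discharge:
  Q = (2/3)*0.644*0.959*sqrt(2*9.81)*0.428^1.5 = 0.51066 m^3/s
Step 2 — volume: V = 0.51066 * 7.13*3600 = 13108 m^3
Step 3 — depth: d = V/A * 1000 = 13108/3643 * 1000 = 3600 mm
Therefore the depth of water applied = 3600 mm.


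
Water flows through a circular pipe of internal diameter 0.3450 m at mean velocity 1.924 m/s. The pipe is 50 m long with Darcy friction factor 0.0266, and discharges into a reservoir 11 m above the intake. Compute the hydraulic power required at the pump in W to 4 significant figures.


Approach: apply continuity + Darcy-Weisbach + hydraulic power, Q = A*v; hf = f*(L/D)*(v^2/(2g)); H = static + hf; P = rho*g*Q*H.
Step 1 — flow rate (continuity, Q = A*v):
  A = pi*(0.3450/2)^2 = 0.0934820 m^2
  Q = 0.0934820 * 1.924 = 0.179859 m^3/s
Step 2 — friction head loss (Darcy-Weisbach):
  hf = 0.0266 * (50/0.3450) * (1.924^2 / (2*9.81))
  hf = 0.727350 m
Step 3 — total head: H = 11 + 0.727350 = 11.7274 m
Step 4 — hydraulic power (P = rho*g*Q*H):
  P = 1000 * 9.81 * 0.179859 * 11.7274 = 20690 W
Therefore the hydraulic power required at the pump = 20690 W.


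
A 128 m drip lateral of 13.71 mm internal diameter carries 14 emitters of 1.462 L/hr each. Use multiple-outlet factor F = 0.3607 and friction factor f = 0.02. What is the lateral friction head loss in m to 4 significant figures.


Approach: apply Darcy-Weisbach with the multiple-outlet F-factor, Q = n*q/(3600*1000) m^3/s; v = Q/A; hf = F*f*(L/D)*(v^2/(2g)).
Q = 14*1.462/(3600*1000) = 5.68556e-06 m^3/s
A = pi*(13.71e-3/2)^2 = 1.47627e-04 m^2, so v = Q/A = 0.0385131 m/s
hf = 0.3607*0.02*(128/0.01371)*(0.0385131^2/(2*9.81)) = 0.005092 m
Therefore the lateral friction head loss = 0.005092 m.


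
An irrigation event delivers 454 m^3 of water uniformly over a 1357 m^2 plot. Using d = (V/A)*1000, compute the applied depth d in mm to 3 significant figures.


d = (454 / 1357) * 1000 = 335 mm
Therefore the applied depth d = 335 mm.


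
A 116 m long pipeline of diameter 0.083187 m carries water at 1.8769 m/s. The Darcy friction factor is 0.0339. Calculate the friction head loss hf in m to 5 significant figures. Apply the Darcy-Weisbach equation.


Approach: apply the Darcy-Weisbach equation, hf = f*(L/D)*(v^2/(2g)).
hf = 0.0339 * (116/0.083187) * (1.8769^2 / (2*9.81))
hf = 8.4876 m
Therefore the friction head loss hf = 8.4876 m.


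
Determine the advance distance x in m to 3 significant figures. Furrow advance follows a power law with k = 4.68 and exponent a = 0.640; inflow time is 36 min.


Approach: apply the power-law advance function, x = k*t^a.
x = 4.68 * 36^0.640 = 46.4 m
Therefore the advance distance x = 46.4 m.


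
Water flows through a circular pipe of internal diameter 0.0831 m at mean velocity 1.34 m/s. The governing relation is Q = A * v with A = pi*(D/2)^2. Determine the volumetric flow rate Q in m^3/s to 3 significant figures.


A = pi*(0.0831/2)^2 = 0.0054237 m^2
Q = 0.0054237 * 1.34 = 0.00727 m^3/s
Therefore the volumetric flow rate Q = 0.00727 m^3/s.


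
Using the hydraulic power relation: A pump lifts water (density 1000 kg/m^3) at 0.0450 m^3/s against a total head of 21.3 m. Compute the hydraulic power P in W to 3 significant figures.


Approach: apply the hydraulic power relation, P = rho*g*Q*H.
P = 1000 * 9.81 * 0.0450 * 21.3 = 9400 W
Therefore the hydraulic power P = 9400 W.


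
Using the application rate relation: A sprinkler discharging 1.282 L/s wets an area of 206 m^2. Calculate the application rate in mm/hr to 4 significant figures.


Approach: apply the application rate relation, rate = (Q/A)*3600.
rate = (1.282 / 206) * 3600 = 22.40 mm/hr
Therefore the application rate = 22.40 mm/hr.


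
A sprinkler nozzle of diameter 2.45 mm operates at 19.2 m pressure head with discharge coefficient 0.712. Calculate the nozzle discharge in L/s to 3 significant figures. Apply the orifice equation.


Approach: apply the orifice equation, Q = Cd*A*sqrt(2*g*h), A = pi*(d/2)^2.
A = pi*(2.45e-3/2)^2 = 4.7144e-06 m^2
Q = 0.712 * 4.7144e-06 * sqrt(2*9.81*19.2) * 1000 = 0.0651 L/s
Therefore the nozzle discharge = 0.0651 L/s.


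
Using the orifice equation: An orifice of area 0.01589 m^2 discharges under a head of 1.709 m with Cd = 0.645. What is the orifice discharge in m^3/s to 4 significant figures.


Approach: apply the orifice equation, Q = Cd*A*sqrt(2*g*h).
Q = 0.645 * 0.01589 * sqrt(2*9.81*1.709) = 0.05935 m^3/s
Therefore the orifice discharge = 0.05935 m^3/s.


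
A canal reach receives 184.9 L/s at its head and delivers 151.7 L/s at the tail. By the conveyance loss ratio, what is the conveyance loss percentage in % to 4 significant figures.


Approach: apply the conveyance loss ratio, loss% = ((Q_head - Q_tail)/Q_head)*100.
loss = ((184.9 - 151.7)/184.9)*100 = 17.96 %
Therefore the conveyance loss percentage = 17.96 %.


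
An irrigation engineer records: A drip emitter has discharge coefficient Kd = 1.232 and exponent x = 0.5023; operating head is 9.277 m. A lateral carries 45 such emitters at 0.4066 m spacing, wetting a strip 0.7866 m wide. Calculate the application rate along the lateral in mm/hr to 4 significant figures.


Approach: apply the emitter equation with a lateral mass balance, q = Kd*h^x; Q = n*q; rate = Q/(n*spacing*width).
Step 1 — single emitter flow (q = Kd*h^x):
  q = 1.232 * 9.277^0.5023 = 3.77172 L/hr
Step 2 — total lateral flow: Q = 45 * 3.77172 = 169.727 L/hr
Step 3 — wetted area: A = 45 * 0.4066 * 0.7866 = 14.3924 m^2
Step 4 — application rate: Q/A = 169.727/14.3924 = 11.79 mm/hr
Therefore the application rate along the lateral = 11.79 mm/hr.


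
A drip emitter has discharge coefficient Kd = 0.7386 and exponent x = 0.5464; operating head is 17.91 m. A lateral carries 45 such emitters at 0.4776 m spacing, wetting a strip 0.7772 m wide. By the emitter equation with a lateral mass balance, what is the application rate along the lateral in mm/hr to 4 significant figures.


Approach: apply the emitter equation with a lateral mass balance, q = Kd*h^x; Q = n*q; rate = Q/(n*spacing*width).
Step 1 — single emitter flow (q = Kd*h^x):
  q = 0.7386 * 17.91^0.5464 = 3.57356 L/hr
Step 2 — total lateral flow: Q = 45 * 3.57356 = 160.810 L/hr
Step 3 — wetted area: A = 45 * 0.4776 * 0.7772 = 16.7036 m^2
Step 4 — application rate: Q/A = 160.810/16.7036 = 9.627 mm/hr
Therefore the application rate along the lateral = 9.627 mm/hr.


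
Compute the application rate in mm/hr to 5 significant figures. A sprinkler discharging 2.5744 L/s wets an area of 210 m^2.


Approach: apply the application rate relation, rate = (Q/A)*3600.
rate = (2.5744 / 210) * 3600 = 44.133 mm/hr
Therefore the application rate = 44.133 mm/hr.


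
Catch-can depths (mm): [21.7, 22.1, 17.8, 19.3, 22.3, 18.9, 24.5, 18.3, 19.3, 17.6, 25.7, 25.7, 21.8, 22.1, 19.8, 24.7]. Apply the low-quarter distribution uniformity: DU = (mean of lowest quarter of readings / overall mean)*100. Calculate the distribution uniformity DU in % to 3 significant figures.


sorted lowest 4 of 16: [17.6, 17.8, 18.3, 18.9] -> mean = 18.150 mm
overall mean = 21.350 mm
DU = (18.150/21.350)*100 = 85.0 %
Therefore the distribution uniformity DU = 85.0 %.


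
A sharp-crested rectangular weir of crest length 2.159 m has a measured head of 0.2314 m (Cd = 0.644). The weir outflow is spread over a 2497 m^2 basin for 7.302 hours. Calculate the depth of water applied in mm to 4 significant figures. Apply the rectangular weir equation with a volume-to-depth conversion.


Approach: apply the rectangular weir equation with a volume-to-depth conversion, Q = (2/3)*Cd*L*sqrt(2g)*H^1.5; d = Q*t/A * 1000.
Step 1 — weir discharge:
  Q = (2/3)*0.644*2.159*sqrt(2*9.81)*0.2314^1.5 = 0.457027 m^3/s
Step 2 — volume: V = 0.457027 * 7.302*3600 = 12014.0 m^3
Step 3 — depth: d = V/A * 1000 = 12014.0/2497 * 1000 = 4811 mm
Therefore the depth of water applied = 4811 mm.


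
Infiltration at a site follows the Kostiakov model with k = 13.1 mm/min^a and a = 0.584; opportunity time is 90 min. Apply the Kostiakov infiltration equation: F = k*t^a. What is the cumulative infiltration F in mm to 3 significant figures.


F = 13.1 * 90^0.584 = 181 mm
Therefore the cumulative infiltration F = 181 mm.


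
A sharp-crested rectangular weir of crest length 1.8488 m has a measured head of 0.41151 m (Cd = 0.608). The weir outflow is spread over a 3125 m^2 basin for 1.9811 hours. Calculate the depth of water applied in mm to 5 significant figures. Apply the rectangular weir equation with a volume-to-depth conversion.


Approach: apply the rectangular weir equation with a volume-to-depth conversion, Q = (2/3)*Cd*L*sqrt(2g)*H^1.5; d = Q*t/A * 1000.
Step 1 — weir discharge:
  Q = (2/3)*0.608*1.8488*sqrt(2*9.81)*0.41151^1.5 = 0.8762385 m^3/s
Step 2 — volume: V = 0.8762385 * 1.9811*3600 = 6249.298 m^3
Step 3 — depth: d = V/A * 1000 = 6249.298/3125 * 1000 = 1999.8 mm
Therefore the depth of water applied = 1999.8 mm.


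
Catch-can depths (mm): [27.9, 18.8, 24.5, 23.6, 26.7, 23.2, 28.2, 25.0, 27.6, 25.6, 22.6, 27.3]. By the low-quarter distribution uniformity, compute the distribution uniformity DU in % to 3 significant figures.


Approach: apply the low-quarter distribution uniformity, DU = (mean of lowest quarter of readings / overall mean)*100.
sorted lowest 3 of 12: [18.8, 22.6, 23.2] -> mean = 21.533 mm
overall mean = 25.083 mm
DU = (21.533/25.083)*100 = 85.8 %
Therefore the distribution uniformity DU = 85.8 %.


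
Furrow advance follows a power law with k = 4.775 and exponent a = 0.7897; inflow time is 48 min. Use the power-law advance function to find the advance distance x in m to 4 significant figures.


Approach: apply the power-law advance function, x = k*t^a.
x = 4.775 * 48^0.7897 = 101.5 m
Therefore the advance distance x = 101.5 m.


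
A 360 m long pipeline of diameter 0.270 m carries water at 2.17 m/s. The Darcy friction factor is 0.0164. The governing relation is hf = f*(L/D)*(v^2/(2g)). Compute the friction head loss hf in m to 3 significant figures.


hf = 0.0164 * (360/0.270) * (2.17^2 / (2*9.81))
hf = 5.25 m
Therefore the friction head loss hf = 5.25 m.


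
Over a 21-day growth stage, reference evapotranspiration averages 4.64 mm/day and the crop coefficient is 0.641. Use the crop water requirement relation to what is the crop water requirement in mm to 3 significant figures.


Approach: apply the crop water requirement relation, CWR = ET0 * Kc * days.
CWR = 4.64 * 0.641 * 21 = 62.5 mm
Therefore the crop water requirement = 62.5 mm.


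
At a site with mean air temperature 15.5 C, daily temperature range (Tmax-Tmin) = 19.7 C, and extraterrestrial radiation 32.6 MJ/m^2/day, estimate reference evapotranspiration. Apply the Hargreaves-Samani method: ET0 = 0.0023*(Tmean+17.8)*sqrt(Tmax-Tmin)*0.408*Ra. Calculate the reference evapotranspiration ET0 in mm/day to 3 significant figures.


ET0 = 0.0023*(15.5+17.8)*sqrt(19.7)*0.408*32.6 = 4.52 mm/day
Therefore the reference evapotranspiration ET0 = 4.52 mm/day.


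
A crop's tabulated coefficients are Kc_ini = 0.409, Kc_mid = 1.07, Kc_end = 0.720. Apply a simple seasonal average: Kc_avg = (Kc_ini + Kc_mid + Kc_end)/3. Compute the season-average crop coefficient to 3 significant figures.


Kc_avg = (0.409 + 1.07 + 0.720)/3 = 0.733
Therefore the season-average crop coefficient = 0.733.


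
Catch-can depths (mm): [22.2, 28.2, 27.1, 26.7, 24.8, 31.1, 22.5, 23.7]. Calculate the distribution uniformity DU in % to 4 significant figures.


Approach: apply the low-quarter distribution uniformity, DU = (mean of lowest quarter of readings / overall mean)*100.
sorted lowest 2 of 8: [22.2, 22.5] -> mean = 22.3500 mm
overall mean = 25.7875 mm
DU = (22.3500/25.7875)*100 = 86.67 %
Therefore the distribution uniformity DU = 86.67 %.


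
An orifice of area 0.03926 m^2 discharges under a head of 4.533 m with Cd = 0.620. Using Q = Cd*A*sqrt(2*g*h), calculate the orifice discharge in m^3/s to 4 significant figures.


Q = 0.620 * 0.03926 * sqrt(2*9.81*4.533) = 0.2296 m^3/s
Therefore the orifice discharge = 0.2296 m^3/s.


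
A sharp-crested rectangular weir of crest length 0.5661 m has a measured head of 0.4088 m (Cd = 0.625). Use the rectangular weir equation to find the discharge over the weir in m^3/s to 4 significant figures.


Approach: apply the rectangular weir equation, Q = (2/3)*Cd*L*sqrt(2g)*H^1.5.
Q = (2/3)*0.625*0.5661*sqrt(2*9.81)*0.4088^1.5 = 0.2731 m^3/s
Therefore the discharge over the weir = 0.2731 m^3/s.


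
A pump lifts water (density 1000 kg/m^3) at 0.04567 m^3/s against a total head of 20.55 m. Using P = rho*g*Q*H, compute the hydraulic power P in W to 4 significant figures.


P = 1000 * 9.81 * 0.04567 * 20.55 = 9207 W
Therefore the hydraulic power P = 9207 W.


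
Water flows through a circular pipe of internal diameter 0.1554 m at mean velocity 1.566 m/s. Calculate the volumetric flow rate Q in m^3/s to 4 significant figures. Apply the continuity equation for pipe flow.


Approach: apply the continuity equation for pipe flow, Q = A * v with A = pi*(D/2)^2.
A = pi*(0.1554/2)^2 = 0.0189667 m^2
Q = 0.0189667 * 1.566 = 0.02970 m^3/s
Therefore the volumetric flow rate Q = 0.02970 m^3/s.


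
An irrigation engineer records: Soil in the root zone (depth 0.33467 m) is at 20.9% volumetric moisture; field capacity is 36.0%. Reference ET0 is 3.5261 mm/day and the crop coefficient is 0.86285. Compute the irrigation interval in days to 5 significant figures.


Approach: apply soil-water budget scheduling, SMD = (FC-theta)/100*depth*1000; ETc = ET0*Kc; interval = SMD/ETc.
Step 1 — soil moisture deficit:
  SMD = (36.0 - 20.9)/100 * 0.33467 * 1000 = 50.53517 mm
Step 2 — daily crop ET (ETc = ET0*Kc):
  ETc = 3.5261 * 0.86285 = 3.042495 mm/day
Step 3 — irrigation interval (SMD/ETc):
  interval = 50.53517 / 3.042495 = 16.610 days
Therefore the irrigation interval = 16.610 days.


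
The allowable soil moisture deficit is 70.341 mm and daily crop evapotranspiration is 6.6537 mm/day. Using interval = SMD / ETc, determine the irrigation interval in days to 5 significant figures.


interval = 70.341 / 6.6537 = 10.572 days
Therefore the irrigation interval = 10.572 days.


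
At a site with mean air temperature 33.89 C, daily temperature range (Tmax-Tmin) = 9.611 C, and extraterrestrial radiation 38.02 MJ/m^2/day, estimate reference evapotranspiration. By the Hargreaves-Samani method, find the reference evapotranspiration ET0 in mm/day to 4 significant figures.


Approach: apply the Hargreaves-Samani method, ET0 = 0.0023*(Tmean+17.8)*sqrt(Tmax-Tmin)*0.408*Ra.
ET0 = 0.0023*(33.89+17.8)*sqrt(9.611)*0.408*38.02 = 5.717 mm/day
Therefore the reference evapotranspiration ET0 = 5.717 mm/day.


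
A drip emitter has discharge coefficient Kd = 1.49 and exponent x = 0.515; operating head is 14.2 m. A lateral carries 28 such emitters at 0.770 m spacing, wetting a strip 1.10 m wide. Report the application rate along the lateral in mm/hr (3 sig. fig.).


Approach: apply the emitter equation with a lateral mass balance, q = Kd*h^x; Q = n*q; rate = Q/(n*spacing*width).
Step 1 — single emitter flow (q = Kd*h^x):
  q = 1.49 * 14.2^0.515 = 5.8427 L/hr
Step 2 — total lateral flow: Q = 28 * 5.8427 = 163.60 L/hr
Step 3 — wetted area: A = 28 * 0.770 * 1.10 = 23.716 m^2
Step 4 — application rate: Q/A = 163.60/23.716 = 6.90 mm/hr
Therefore the application rate along the lateral = 6.90 mm/hr.


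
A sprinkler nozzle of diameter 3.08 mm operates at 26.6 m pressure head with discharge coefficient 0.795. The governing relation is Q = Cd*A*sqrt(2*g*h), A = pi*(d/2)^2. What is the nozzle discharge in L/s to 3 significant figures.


A = pi*(3.08e-3/2)^2 = 7.4506e-06 m^2
Q = 0.795 * 7.4506e-06 * sqrt(2*9.81*26.6) * 1000 = 0.135 L/s
Therefore the nozzle discharge = 0.135 L/s.


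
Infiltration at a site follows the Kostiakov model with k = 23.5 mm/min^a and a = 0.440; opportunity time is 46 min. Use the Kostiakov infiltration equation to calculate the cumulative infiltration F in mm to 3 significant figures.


Approach: apply the Kostiakov infiltration equation, F = k*t^a.
F = 23.5 * 46^0.440 = 127 mm
Therefore the cumulative infiltration F = 127 mm.


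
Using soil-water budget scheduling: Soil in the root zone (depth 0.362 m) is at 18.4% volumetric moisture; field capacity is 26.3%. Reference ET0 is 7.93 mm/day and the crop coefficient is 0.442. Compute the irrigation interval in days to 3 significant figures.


Approach: apply soil-water budget scheduling, SMD = (FC-theta)/100*depth*1000; ETc = ET0*Kc; interval = SMD/ETc.
Step 1 — soil moisture deficit:
  SMD = (26.3 - 18.4)/100 * 0.362 * 1000 = 28.598 mm
Step 2 — daily crop ET (ETc = ET0*Kc):
  ETc = 7.93 * 0.442 = 3.5051 mm/day
Step 3 — irrigation interval (SMD/ETc):
  interval = 28.598 / 3.5051 = 8.16 days
Therefore the irrigation interval = 8.16 days.


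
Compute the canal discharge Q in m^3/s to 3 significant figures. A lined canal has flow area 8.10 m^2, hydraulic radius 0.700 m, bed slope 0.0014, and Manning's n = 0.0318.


Approach: apply Manning's equation, Q = (1/n)*A*R^(2/3)*S^(1/2).
Q = (1/0.0318) * 8.10 * 0.700^(2/3) * 0.0014^(1/2) = 7.51 m^3/s
Therefore the canal discharge Q = 7.51 m^3/s.


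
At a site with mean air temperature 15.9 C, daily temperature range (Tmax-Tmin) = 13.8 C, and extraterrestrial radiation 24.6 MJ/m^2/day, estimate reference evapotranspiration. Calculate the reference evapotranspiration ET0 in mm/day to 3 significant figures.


Approach: apply the Hargreaves-Samani method, ET0 = 0.0023*(Tmean+17.8)*sqrt(Tmax-Tmin)*0.408*Ra.
ET0 = 0.0023*(15.9+17.8)*sqrt(13.8)*0.408*24.6 = 2.89 mm/day
Therefore the reference evapotranspiration ET0 = 2.89 mm/day.


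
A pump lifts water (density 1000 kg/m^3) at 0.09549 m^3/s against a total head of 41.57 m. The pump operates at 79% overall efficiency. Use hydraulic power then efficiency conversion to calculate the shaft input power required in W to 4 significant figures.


Approach: apply hydraulic power then efficiency conversion, P = rho*g*Q*H; P_in = P/eta.
Step 1 — hydraulic power (P = rho*g*Q*H):
  P = 1000 * 9.81 * 0.09549 * 41.57 = 38941.0 W
Step 2 — input power: P_in = P/eta = 38941.0 / 0.79 = 49290 W
Therefore the shaft input power required = 49290 W.


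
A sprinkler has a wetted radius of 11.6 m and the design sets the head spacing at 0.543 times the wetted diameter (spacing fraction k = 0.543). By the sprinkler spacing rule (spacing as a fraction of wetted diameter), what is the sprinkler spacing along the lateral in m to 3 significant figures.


Approach: apply the sprinkler spacing rule (spacing as a fraction of wetted diameter), S = k*(2*R).
S = 0.543 * (2 * 11.6) = 12.6 m
Therefore the sprinkler spacing along the lateral = 12.6 m.


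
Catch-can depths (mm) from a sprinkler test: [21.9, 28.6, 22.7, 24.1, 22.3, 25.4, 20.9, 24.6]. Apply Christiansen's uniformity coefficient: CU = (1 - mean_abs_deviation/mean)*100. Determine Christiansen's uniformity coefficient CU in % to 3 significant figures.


mean = 23.812 mm
mean |d_i - mean| = 1.8625 mm
CU = (1 - 1.8625/23.812)*100 = 92.2 %
Therefore Christiansen's uniformity coefficient CU = 92.2 %.


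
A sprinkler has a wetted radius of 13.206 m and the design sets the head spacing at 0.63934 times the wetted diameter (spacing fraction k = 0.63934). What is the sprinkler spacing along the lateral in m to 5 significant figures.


Approach: apply the sprinkler spacing rule (spacing as a fraction of wetted diameter), S = k*(2*R).
S = 0.63934 * (2 * 13.206) = 16.886 m
Therefore the sprinkler spacing along the lateral = 16.886 m.


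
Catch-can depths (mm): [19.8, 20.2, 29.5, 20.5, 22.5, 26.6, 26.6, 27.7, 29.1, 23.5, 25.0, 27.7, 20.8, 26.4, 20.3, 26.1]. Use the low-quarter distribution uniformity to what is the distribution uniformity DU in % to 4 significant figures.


Approach: apply the low-quarter distribution uniformity, DU = (mean of lowest quarter of readings / overall mean)*100.
sorted lowest 4 of 16: [19.8, 20.2, 20.3, 20.5] -> mean = 20.2000 mm
overall mean = 24.5188 mm
DU = (20.2000/24.5188)*100 = 82.39 %
Therefore the distribution uniformity DU = 82.39 %.


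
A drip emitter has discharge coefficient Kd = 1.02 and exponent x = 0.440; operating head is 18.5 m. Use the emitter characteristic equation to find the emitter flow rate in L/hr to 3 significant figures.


Approach: apply the emitter characteristic equation, q = Kd * h^x.
q = 1.02 * 18.5^0.440 = 3.68 L/hr
Therefore the emitter flow rate = 3.68 L/hr.


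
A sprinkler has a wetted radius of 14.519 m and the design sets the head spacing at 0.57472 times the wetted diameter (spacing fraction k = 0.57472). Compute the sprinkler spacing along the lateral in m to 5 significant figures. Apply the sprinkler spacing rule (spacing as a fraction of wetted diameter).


Approach: apply the sprinkler spacing rule (spacing as a fraction of wetted diameter), S = k*(2*R).
S = 0.57472 * (2 * 14.519) = 16.689 m
Therefore the sprinkler spacing along the lateral = 16.689 m.


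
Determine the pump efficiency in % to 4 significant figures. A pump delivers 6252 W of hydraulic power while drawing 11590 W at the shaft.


Approach: apply the efficiency ratio, eta = (P_out/P_in)*100.
eta = (6252 / 11590) * 100 = 53.94 %
Therefore the pump efficiency = 53.94 %.


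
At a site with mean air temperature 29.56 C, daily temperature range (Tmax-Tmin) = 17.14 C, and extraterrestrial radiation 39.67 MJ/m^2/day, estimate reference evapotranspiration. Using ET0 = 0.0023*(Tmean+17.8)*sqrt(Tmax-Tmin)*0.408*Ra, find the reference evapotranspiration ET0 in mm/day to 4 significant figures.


ET0 = 0.0023*(29.56+17.8)*sqrt(17.14)*0.408*39.67 = 7.299 mm/day
Therefore the reference evapotranspiration ET0 = 7.299 mm/day.


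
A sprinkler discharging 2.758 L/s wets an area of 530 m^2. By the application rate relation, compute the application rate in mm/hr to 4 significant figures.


Approach: apply the application rate relation, rate = (Q/A)*3600.
rate = (2.758 / 530) * 3600 = 18.73 mm/hr
Therefore the application rate = 18.73 mm/hr.


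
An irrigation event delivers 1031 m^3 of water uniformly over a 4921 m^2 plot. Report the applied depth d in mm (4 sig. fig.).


Approach: apply depth from volume over area, d = (V/A)*1000.
d = (1031 / 4921) * 1000 = 209.5 mm
Therefore the applied depth d = 209.5 mm.


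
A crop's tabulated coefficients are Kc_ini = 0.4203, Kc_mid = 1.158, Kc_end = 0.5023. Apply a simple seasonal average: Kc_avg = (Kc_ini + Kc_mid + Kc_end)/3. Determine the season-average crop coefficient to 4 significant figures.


Kc_avg = (0.4203 + 1.158 + 0.5023)/3 = 0.6935
Therefore the season-average crop coefficient = 0.6935.


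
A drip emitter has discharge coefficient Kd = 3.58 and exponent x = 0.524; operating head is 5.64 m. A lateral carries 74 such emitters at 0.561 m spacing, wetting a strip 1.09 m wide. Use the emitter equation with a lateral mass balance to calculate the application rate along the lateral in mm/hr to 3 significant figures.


Approach: apply the emitter equation with a lateral mass balance, q = Kd*h^x; Q = n*q; rate = Q/(n*spacing*width).
Step 1 — single emitter flow (q = Kd*h^x):
  q = 3.58 * 5.64^0.524 = 8.8624 L/hr
Step 2 — total lateral flow: Q = 74 * 8.8624 = 655.82 L/hr
Step 3 — wetted area: A = 74 * 0.561 * 1.09 = 45.250 m^2
Step 4 — application rate: Q/A = 655.82/45.250 = 14.5 mm/hr
Therefore the application rate along the lateral = 14.5 mm/hr.


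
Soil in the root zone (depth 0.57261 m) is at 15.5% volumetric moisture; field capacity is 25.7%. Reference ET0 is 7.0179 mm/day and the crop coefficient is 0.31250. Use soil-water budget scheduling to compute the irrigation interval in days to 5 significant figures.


Approach: apply soil-water budget scheduling, SMD = (FC-theta)/100*depth*1000; ETc = ET0*Kc; interval = SMD/ETc.
Step 1 — soil moisture deficit:
  SMD = (25.7 - 15.5)/100 * 0.57261 * 1000 = 58.40622 mm
Step 2 — daily crop ET (ETc = ET0*Kc):
  ETc = 7.0179 * 0.31250 = 2.193094 mm/day
Step 3 — irrigation interval (SMD/ETc):
  interval = 58.40622 / 2.193094 = 26.632 days
Therefore the irrigation interval = 26.632 days.


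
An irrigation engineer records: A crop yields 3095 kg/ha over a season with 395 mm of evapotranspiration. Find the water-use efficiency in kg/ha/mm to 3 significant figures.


Approach: apply the water-use efficiency ratio, WUE = yield/ET.
WUE = 3095 / 395 = 7.84 kg/ha/mm
Therefore the water-use efficiency = 7.84 kg/ha/mm.


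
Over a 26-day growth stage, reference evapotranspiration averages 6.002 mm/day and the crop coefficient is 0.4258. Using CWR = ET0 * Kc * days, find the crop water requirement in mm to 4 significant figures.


CWR = 6.002 * 0.4258 * 26 = 66.45 mm
Therefore the crop water requirement = 66.45 mm.


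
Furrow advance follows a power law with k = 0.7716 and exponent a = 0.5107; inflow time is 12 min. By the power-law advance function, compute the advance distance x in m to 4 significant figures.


Approach: apply the power-law advance function, x = k*t^a.
x = 0.7716 * 12^0.5107 = 2.745 m
Therefore the advance distance x = 2.745 m.


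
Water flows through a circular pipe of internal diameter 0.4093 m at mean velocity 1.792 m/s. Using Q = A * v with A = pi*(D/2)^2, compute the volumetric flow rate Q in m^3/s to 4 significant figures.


A = pi*(0.4093/2)^2 = 0.131575 m^2
Q = 0.131575 * 1.792 = 0.2358 m^3/s
Therefore the volumetric flow rate Q = 0.2358 m^3/s.


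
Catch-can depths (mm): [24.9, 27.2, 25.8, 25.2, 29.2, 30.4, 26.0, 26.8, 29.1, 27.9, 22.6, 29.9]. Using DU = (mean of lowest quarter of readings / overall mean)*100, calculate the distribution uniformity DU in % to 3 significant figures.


sorted lowest 3 of 12: [22.6, 24.9, 25.2] -> mean = 24.233 mm
overall mean = 27.083 mm
DU = (24.233/27.083)*100 = 89.5 %
Therefore the distribution uniformity DU = 89.5 %.


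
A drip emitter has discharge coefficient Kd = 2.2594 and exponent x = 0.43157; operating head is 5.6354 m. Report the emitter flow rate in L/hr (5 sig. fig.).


Approach: apply the emitter characteristic equation, q = Kd * h^x.
q = 2.2594 * 5.6354^0.43157 = 4.7651 L/hr
Therefore the emitter flow rate = 4.7651 L/hr.


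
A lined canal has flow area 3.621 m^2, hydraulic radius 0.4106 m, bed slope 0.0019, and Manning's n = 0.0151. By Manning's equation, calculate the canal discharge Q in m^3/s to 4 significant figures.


Approach: apply Manning's equation, Q = (1/n)*A*R^(2/3)*S^(1/2).
Q = (1/0.0151) * 3.621 * 0.4106^(2/3) * 0.0019^(1/2) = 5.774 m^3/s
Therefore the canal discharge Q = 5.774 m^3/s.


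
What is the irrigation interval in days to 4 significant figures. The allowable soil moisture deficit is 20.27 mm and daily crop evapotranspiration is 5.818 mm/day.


Approach: apply the irrigation interval relation, interval = SMD / ETc.
interval = 20.27 / 5.818 = 3.484 days
Therefore the irrigation interval = 3.484 days.


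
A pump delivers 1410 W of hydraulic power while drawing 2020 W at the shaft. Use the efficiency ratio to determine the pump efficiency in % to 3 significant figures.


Approach: apply the efficiency ratio, eta = (P_out/P_in)*100.
eta = (1410 / 2020) * 100 = 69.8 %
Therefore the pump efficiency = 69.8 %.


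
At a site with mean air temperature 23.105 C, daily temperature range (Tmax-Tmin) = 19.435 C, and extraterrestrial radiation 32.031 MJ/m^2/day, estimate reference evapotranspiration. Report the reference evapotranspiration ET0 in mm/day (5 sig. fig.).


Approach: apply the Hargreaves-Samani method, ET0 = 0.0023*(Tmean+17.8)*sqrt(Tmax-Tmin)*0.408*Ra.
ET0 = 0.0023*(23.105+17.8)*sqrt(19.435)*0.408*32.031 = 5.4203 mm/day
Therefore the reference evapotranspiration ET0 = 5.4203 mm/day.


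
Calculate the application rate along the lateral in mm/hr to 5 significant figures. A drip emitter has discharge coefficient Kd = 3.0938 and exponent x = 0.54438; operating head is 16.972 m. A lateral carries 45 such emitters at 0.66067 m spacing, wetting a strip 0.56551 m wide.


Approach: apply the emitter equation with a lateral mass balance, q = Kd*h^x; Q = n*q; rate = Q/(n*spacing*width).
Step 1 — single emitter flow (q = Kd*h^x):
  q = 3.0938 * 16.972^0.54438 = 14.45221 L/hr
Step 2 — total lateral flow: Q = 45 * 14.45221 = 650.3495 L/hr
Step 3 — wetted area: A = 45 * 0.66067 * 0.56551 = 16.81270 m^2
Step 4 — application rate: Q/A = 650.3495/16.81270 = 38.682 mm/hr
Therefore the application rate along the lateral = 38.682 mm/hr.


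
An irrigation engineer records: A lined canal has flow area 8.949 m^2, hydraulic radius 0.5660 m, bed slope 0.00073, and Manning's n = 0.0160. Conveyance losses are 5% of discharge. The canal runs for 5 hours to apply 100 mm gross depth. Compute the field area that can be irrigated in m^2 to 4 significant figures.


Approach: apply Manning's equation with a conveyance and depth budget, Q = (1/n)*A*R^(2/3)*S^(1/2); Q_field = Q*(1-loss); Area = Q_field*t/(d/1000).
Step 1 — canal discharge (Manning's equation):
  Q = (1/0.0160) * 8.949 * 0.5660^(2/3) * 0.00073^(1/2) = 10.3402 m^3/s
Step 2 — delivered flow: Q_field = 10.3402*(1 - 5/100) = 9.82314 m^3/s
Step 3 — volume delivered: V = 9.82314 * 5*3600 = 176817 m^3
Step 4 — area served: A = V / (depth/1000) = 176817 / 0.1 = 1768000 m^2
Therefore the field area that can be irrigated = 1768000 m^2.


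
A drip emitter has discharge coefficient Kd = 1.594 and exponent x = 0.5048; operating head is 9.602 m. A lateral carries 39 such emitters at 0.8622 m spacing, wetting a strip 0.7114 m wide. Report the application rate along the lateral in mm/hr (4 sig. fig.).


Approach: apply the emitter equation with a lateral mass balance, q = Kd*h^x; Q = n*q; rate = Q/(n*spacing*width).
Step 1 — single emitter flow (q = Kd*h^x):
  q = 1.594 * 9.602^0.5048 = 4.99326 L/hr
Step 2 — total lateral flow: Q = 39 * 4.99326 = 194.737 L/hr
Step 3 — wetted area: A = 39 * 0.8622 * 0.7114 = 23.9214 m^2
Step 4 — application rate: Q/A = 194.737/23.9214 = 8.141 mm/hr
Therefore the application rate along the lateral = 8.141 mm/hr.


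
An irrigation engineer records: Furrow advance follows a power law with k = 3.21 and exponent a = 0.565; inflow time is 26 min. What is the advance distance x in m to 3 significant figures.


Approach: apply the power-law advance function, x = k*t^a.
x = 3.21 * 26^0.565 = 20.2 m
Therefore the advance distance x = 20.2 m.


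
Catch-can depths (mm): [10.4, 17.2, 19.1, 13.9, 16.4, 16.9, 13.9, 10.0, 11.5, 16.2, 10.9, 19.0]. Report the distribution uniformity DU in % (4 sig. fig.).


Approach: apply the low-quarter distribution uniformity, DU = (mean of lowest quarter of readings / overall mean)*100.
sorted lowest 3 of 12: [10.0, 10.4, 10.9] -> mean = 10.4333 mm
overall mean = 14.6167 mm
DU = (10.4333/14.6167)*100 = 71.38 %
Therefore the distribution uniformity DU = 71.38 %.


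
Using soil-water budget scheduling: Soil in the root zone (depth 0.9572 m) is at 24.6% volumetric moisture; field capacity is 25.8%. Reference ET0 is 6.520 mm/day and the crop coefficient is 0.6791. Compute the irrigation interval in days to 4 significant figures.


Approach: apply soil-water budget scheduling, SMD = (FC-theta)/100*depth*1000; ETc = ET0*Kc; interval = SMD/ETc.
Step 1 — soil moisture deficit:
  SMD = (25.8 - 24.6)/100 * 0.9572 * 1000 = 11.4864 mm
Step 2 — daily crop ET (ETc = ET0*Kc):
  ETc = 6.520 * 0.6791 = 4.42773 mm/day
Step 3 — irrigation interval (SMD/ETc):
  interval = 11.4864 / 4.42773 = 2.594 days
Therefore the irrigation interval = 2.594 days.


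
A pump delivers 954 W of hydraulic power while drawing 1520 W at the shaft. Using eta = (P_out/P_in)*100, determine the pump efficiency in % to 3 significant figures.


eta = (954 / 1520) * 100 = 62.8 %
Therefore the pump efficiency = 62.8 %.


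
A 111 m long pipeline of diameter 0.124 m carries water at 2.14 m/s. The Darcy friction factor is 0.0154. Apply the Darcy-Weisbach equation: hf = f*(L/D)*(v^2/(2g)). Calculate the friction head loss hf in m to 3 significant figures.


hf = 0.0154 * (111/0.124) * (2.14^2 / (2*9.81))
hf = 3.22 m
Therefore the friction head loss hf = 3.22 m.


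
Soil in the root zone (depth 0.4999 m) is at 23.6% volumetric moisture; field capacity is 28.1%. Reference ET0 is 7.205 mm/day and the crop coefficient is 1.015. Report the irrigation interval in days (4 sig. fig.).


Approach: apply soil-water budget scheduling, SMD = (FC-theta)/100*depth*1000; ETc = ET0*Kc; interval = SMD/ETc.
Step 1 — soil moisture deficit:
  SMD = (28.1 - 23.6)/100 * 0.4999 * 1000 = 22.4955 mm
Step 2 — daily crop ET (ETc = ET0*Kc):
  ETc = 7.205 * 1.015 = 7.31307 mm/day
Step 3 — irrigation interval (SMD/ETc):
  interval = 22.4955 / 7.31307 = 3.076 days
Therefore the irrigation interval = 3.076 days.


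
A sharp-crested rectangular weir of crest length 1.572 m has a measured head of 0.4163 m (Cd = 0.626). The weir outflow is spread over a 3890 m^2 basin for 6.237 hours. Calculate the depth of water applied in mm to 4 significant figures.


Approach: apply the rectangular weir equation with a volume-to-depth conversion, Q = (2/3)*Cd*L*sqrt(2g)*H^1.5; d = Q*t/A * 1000.
Step 1 — weir discharge:
  Q = (2/3)*0.626*1.572*sqrt(2*9.81)*0.4163^1.5 = 0.780539 m^3/s
Step 2 — volume: V = 0.780539 * 6.237*3600 = 17525.6 m^3
Step 3 — depth: d = V/A * 1000 = 17525.6/3890 * 1000 = 4505 mm
Therefore the depth of water applied = 4505 mm.
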